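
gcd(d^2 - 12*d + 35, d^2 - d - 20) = d - 5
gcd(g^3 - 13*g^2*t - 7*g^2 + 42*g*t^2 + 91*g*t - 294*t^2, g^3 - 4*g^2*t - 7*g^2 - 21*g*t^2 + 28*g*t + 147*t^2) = -g^2 + 7*g*t + 7*g - 49*t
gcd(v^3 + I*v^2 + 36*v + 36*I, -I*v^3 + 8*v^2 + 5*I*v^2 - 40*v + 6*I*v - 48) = 1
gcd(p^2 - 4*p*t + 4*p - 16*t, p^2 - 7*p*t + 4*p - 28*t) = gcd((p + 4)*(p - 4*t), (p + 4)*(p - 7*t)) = p + 4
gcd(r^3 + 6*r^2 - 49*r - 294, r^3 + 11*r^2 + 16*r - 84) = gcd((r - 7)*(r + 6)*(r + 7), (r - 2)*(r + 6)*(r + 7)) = r^2 + 13*r + 42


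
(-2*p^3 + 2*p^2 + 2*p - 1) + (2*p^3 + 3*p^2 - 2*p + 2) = 5*p^2 + 1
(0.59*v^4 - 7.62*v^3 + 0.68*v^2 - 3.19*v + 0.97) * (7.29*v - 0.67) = 4.3011*v^5 - 55.9451*v^4 + 10.0626*v^3 - 23.7107*v^2 + 9.2086*v - 0.6499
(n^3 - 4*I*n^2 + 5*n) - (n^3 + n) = -4*I*n^2 + 4*n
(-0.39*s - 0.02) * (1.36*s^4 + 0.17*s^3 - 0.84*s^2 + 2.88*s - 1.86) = -0.5304*s^5 - 0.0935*s^4 + 0.3242*s^3 - 1.1064*s^2 + 0.6678*s + 0.0372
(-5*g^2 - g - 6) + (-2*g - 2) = -5*g^2 - 3*g - 8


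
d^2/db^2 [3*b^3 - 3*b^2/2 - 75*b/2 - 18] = 18*b - 3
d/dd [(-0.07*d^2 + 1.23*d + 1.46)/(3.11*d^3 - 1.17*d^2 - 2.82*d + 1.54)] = (0.2177*d^4 - 7.6506*d^3 - 11.9853*d^2 + 3.2008*d + 6.0114)/(9.6721*d^6 - 7.2774*d^5 - 16.1715*d^4 + 16.1776*d^3 + 4.3488*d^2 - 8.6856*d + 2.3716)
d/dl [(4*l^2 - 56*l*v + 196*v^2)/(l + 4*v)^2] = 88*v*(l - 7*v)/(l^3 + 12*l^2*v + 48*l*v^2 + 64*v^3)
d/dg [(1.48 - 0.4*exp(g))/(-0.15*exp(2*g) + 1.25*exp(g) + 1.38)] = (-0.06*exp(2*g) + 0.444*exp(g) - 2.402)*exp(g)/(0.0225*exp(4*g) - 0.375*exp(3*g) + 1.1485*exp(2*g) + 3.45*exp(g) + 1.9044)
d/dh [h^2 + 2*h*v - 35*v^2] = 2*h + 2*v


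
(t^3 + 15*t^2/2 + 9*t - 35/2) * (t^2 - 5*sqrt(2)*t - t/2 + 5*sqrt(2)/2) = t^5 - 5*sqrt(2)*t^4 + 7*t^4 - 35*sqrt(2)*t^3 + 21*t^3/4 - 105*sqrt(2)*t^2/4 - 22*t^2 + 35*t/4 + 110*sqrt(2)*t - 175*sqrt(2)/4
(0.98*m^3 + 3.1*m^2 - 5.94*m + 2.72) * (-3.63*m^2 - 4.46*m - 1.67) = -3.5574*m^5 - 15.6238*m^4 + 6.0996*m^3 + 11.4418*m^2 - 2.2114*m - 4.5424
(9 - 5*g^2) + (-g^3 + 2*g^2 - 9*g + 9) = -g^3 - 3*g^2 - 9*g + 18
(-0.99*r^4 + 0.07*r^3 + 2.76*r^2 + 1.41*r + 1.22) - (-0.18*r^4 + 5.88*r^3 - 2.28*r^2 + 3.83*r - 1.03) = -0.81*r^4 - 5.81*r^3 + 5.04*r^2 - 2.42*r + 2.25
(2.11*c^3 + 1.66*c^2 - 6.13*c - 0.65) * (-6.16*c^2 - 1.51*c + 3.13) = -12.9976*c^5 - 13.4117*c^4 + 41.8585*c^3 + 18.4561*c^2 - 18.2054*c - 2.0345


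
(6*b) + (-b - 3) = 5*b - 3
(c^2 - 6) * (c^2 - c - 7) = c^4 - c^3 - 13*c^2 + 6*c + 42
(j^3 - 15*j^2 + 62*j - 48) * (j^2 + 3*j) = j^5 - 12*j^4 + 17*j^3 + 138*j^2 - 144*j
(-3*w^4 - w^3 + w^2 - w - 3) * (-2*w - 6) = 6*w^5 + 20*w^4 + 4*w^3 - 4*w^2 + 12*w + 18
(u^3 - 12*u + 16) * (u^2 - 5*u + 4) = u^5 - 5*u^4 - 8*u^3 + 76*u^2 - 128*u + 64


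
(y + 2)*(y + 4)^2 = y^3 + 10*y^2 + 32*y + 32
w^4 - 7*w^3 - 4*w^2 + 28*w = w*(w - 7)*(w - 2)*(w + 2)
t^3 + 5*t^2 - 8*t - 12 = (t - 2)*(t + 1)*(t + 6)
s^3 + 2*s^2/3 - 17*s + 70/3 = (s - 7/3)*(s - 2)*(s + 5)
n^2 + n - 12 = (n - 3)*(n + 4)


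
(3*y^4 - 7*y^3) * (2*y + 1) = 6*y^5 - 11*y^4 - 7*y^3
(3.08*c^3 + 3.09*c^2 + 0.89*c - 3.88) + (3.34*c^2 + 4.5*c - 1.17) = 3.08*c^3 + 6.43*c^2 + 5.39*c - 5.05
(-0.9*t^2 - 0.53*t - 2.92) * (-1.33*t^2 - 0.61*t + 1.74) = 1.197*t^4 + 1.2539*t^3 + 2.6409*t^2 + 0.859*t - 5.0808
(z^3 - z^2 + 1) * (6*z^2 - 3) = 6*z^5 - 6*z^4 - 3*z^3 + 9*z^2 - 3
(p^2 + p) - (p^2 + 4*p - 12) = 12 - 3*p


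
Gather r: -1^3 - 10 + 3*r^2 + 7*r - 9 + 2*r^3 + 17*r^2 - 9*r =2*r^3 + 20*r^2 - 2*r - 20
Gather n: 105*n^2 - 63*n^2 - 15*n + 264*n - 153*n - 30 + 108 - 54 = 42*n^2 + 96*n + 24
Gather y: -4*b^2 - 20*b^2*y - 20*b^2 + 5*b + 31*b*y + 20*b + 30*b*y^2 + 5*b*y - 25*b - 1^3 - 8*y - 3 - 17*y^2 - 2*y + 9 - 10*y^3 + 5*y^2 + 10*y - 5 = -24*b^2 - 10*y^3 + y^2*(30*b - 12) + y*(-20*b^2 + 36*b)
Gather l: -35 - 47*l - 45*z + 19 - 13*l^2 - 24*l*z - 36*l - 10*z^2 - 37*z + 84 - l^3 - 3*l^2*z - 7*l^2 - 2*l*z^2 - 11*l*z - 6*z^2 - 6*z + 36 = -l^3 + l^2*(-3*z - 20) + l*(-2*z^2 - 35*z - 83) - 16*z^2 - 88*z + 104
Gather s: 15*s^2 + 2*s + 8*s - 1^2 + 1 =15*s^2 + 10*s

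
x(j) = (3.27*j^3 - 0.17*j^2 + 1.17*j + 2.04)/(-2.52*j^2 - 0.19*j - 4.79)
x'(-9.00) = -1.32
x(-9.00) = 11.61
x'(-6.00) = -1.36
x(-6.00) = 7.60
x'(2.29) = -1.32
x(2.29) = -2.34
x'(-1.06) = -1.38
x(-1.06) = 0.44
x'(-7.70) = -1.33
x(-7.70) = 9.89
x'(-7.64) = -1.33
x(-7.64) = 9.81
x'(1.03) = -0.86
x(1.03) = -0.87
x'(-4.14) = -1.41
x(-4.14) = 5.04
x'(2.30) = -1.33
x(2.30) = -2.35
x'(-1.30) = -1.50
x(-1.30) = 0.79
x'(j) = (5.04*j + 0.19)*(3.27*j^3 - 0.17*j^2 + 1.17*j + 2.04)/(-2.52*j^2 - 0.19*j - 4.79)^2 + (9.81*j^2 - 0.34*j + 1.17)/(-2.52*j^2 - 0.19*j - 4.79)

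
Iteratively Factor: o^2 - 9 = (o + 3)*(o - 3)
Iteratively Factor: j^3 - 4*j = (j)*(j^2 - 4) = j*(j + 2)*(j - 2)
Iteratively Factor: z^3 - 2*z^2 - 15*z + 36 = (z - 3)*(z^2 + z - 12) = (z - 3)*(z + 4)*(z - 3)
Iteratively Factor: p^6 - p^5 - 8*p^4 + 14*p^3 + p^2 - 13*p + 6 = (p - 1)*(p^5 - 8*p^3 + 6*p^2 + 7*p - 6) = (p - 2)*(p - 1)*(p^4 + 2*p^3 - 4*p^2 - 2*p + 3) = (p - 2)*(p - 1)^2*(p^3 + 3*p^2 - p - 3) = (p - 2)*(p - 1)^2*(p + 3)*(p^2 - 1) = (p - 2)*(p - 1)^3*(p + 3)*(p + 1)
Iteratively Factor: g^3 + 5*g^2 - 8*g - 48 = (g + 4)*(g^2 + g - 12) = (g + 4)^2*(g - 3)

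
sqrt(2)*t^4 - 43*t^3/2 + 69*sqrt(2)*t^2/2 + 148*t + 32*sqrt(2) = (t - 8*sqrt(2))*(t - 4*sqrt(2))*(t + sqrt(2))*(sqrt(2)*t + 1/2)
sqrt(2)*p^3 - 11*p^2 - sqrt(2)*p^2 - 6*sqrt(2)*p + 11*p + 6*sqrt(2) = (p - 1)*(p - 6*sqrt(2))*(sqrt(2)*p + 1)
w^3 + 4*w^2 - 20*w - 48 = (w - 4)*(w + 2)*(w + 6)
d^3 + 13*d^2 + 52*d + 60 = (d + 2)*(d + 5)*(d + 6)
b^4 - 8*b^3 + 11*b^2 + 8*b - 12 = (b - 6)*(b - 2)*(b - 1)*(b + 1)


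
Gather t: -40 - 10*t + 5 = -10*t - 35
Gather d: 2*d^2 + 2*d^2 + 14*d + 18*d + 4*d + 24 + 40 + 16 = 4*d^2 + 36*d + 80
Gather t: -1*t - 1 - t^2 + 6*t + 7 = -t^2 + 5*t + 6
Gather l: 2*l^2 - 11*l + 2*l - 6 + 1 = 2*l^2 - 9*l - 5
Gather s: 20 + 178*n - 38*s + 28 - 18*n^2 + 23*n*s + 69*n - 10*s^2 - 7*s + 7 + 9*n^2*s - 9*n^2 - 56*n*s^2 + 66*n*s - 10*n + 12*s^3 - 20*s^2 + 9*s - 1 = -27*n^2 + 237*n + 12*s^3 + s^2*(-56*n - 30) + s*(9*n^2 + 89*n - 36) + 54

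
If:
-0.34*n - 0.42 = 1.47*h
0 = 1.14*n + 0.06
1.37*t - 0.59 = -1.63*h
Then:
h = -0.27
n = -0.05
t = 0.76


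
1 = 1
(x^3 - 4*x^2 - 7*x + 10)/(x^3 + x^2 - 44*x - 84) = (x^2 - 6*x + 5)/(x^2 - x - 42)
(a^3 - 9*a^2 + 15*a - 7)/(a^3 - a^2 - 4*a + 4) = (a^2 - 8*a + 7)/(a^2 - 4)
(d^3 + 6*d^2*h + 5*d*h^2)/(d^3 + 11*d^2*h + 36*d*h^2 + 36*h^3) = d*(d^2 + 6*d*h + 5*h^2)/(d^3 + 11*d^2*h + 36*d*h^2 + 36*h^3)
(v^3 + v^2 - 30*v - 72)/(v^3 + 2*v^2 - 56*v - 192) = (v^2 - 3*v - 18)/(v^2 - 2*v - 48)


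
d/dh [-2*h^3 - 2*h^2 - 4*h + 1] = -6*h^2 - 4*h - 4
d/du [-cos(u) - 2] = sin(u)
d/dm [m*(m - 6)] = 2*m - 6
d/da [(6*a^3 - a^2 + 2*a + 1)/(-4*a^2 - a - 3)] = (-24*a^4 - 12*a^3 - 45*a^2 + 14*a - 5)/(16*a^4 + 8*a^3 + 25*a^2 + 6*a + 9)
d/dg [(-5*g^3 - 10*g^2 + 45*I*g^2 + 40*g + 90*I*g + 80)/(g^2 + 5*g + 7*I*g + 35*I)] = (-5*g^4 + g^3*(-50 - 70*I) + g^2*(-405 - 460*I) + g*(-3310 - 700*I) - 3550 + 840*I)/(g^4 + g^3*(10 + 14*I) + g^2*(-24 + 140*I) + g*(-490 + 350*I) - 1225)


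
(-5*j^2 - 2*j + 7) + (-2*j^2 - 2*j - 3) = -7*j^2 - 4*j + 4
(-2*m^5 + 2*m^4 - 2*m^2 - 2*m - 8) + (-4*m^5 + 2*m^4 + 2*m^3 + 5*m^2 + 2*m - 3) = -6*m^5 + 4*m^4 + 2*m^3 + 3*m^2 - 11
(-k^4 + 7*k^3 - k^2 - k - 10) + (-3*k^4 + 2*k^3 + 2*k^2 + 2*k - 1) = -4*k^4 + 9*k^3 + k^2 + k - 11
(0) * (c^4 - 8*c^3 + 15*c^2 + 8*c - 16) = 0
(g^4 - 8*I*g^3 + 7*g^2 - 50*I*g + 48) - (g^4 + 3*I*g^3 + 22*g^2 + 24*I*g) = -11*I*g^3 - 15*g^2 - 74*I*g + 48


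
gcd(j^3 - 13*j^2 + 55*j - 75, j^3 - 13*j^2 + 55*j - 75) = j^3 - 13*j^2 + 55*j - 75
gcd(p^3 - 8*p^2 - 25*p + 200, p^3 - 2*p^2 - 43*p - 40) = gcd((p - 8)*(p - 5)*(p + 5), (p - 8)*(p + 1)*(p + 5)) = p^2 - 3*p - 40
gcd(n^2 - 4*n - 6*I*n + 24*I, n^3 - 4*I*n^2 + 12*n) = n - 6*I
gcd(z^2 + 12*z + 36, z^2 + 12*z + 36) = z^2 + 12*z + 36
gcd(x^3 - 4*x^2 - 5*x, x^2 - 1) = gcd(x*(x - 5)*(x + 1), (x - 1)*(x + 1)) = x + 1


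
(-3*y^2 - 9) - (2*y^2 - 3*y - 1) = -5*y^2 + 3*y - 8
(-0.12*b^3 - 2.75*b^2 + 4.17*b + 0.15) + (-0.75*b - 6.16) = -0.12*b^3 - 2.75*b^2 + 3.42*b - 6.01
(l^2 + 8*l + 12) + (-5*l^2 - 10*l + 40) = -4*l^2 - 2*l + 52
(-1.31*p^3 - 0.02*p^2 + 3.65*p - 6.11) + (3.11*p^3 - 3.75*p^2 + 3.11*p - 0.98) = 1.8*p^3 - 3.77*p^2 + 6.76*p - 7.09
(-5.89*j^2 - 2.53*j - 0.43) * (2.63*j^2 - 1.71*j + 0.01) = -15.4907*j^4 + 3.418*j^3 + 3.1365*j^2 + 0.71*j - 0.0043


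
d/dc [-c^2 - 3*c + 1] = -2*c - 3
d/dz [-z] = -1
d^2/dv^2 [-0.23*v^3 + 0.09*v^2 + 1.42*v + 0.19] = 0.18 - 1.38*v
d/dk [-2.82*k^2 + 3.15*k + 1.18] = 3.15 - 5.64*k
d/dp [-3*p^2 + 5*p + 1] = 5 - 6*p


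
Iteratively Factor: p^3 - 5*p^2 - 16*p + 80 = (p - 4)*(p^2 - p - 20) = (p - 4)*(p + 4)*(p - 5)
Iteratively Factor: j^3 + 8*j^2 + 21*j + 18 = (j + 3)*(j^2 + 5*j + 6) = (j + 3)^2*(j + 2)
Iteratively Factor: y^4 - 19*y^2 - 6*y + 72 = (y + 3)*(y^3 - 3*y^2 - 10*y + 24) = (y - 2)*(y + 3)*(y^2 - y - 12) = (y - 2)*(y + 3)^2*(y - 4)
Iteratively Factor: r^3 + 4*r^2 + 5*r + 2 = (r + 2)*(r^2 + 2*r + 1) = (r + 1)*(r + 2)*(r + 1)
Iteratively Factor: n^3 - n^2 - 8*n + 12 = (n - 2)*(n^2 + n - 6) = (n - 2)*(n + 3)*(n - 2)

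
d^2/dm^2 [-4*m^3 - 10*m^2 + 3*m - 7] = -24*m - 20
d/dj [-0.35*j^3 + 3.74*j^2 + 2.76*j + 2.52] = -1.05*j^2 + 7.48*j + 2.76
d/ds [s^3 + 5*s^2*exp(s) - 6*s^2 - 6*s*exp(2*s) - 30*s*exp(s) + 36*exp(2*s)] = 5*s^2*exp(s) + 3*s^2 - 12*s*exp(2*s) - 20*s*exp(s) - 12*s + 66*exp(2*s) - 30*exp(s)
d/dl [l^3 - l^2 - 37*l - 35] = 3*l^2 - 2*l - 37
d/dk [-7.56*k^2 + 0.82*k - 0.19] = 0.82 - 15.12*k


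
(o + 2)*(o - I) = o^2 + 2*o - I*o - 2*I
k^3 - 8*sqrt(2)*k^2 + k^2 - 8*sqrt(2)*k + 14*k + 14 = (k + 1)*(k - 7*sqrt(2))*(k - sqrt(2))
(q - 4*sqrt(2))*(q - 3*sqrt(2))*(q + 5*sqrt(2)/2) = q^3 - 9*sqrt(2)*q^2/2 - 11*q + 60*sqrt(2)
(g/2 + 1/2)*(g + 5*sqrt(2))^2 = g^3/2 + g^2/2 + 5*sqrt(2)*g^2 + 5*sqrt(2)*g + 25*g + 25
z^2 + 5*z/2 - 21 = (z - 7/2)*(z + 6)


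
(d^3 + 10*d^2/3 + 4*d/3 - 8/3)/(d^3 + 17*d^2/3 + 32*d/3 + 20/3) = (3*d - 2)/(3*d + 5)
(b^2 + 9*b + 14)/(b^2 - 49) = (b + 2)/(b - 7)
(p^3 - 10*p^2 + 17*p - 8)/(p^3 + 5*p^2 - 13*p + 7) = (p - 8)/(p + 7)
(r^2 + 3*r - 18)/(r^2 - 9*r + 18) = (r + 6)/(r - 6)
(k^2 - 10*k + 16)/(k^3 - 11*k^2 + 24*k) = (k - 2)/(k*(k - 3))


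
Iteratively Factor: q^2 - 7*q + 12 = (q - 3)*(q - 4)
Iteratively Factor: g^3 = (g)*(g^2) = g^2*(g)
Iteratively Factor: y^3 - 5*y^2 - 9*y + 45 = (y - 5)*(y^2 - 9) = (y - 5)*(y - 3)*(y + 3)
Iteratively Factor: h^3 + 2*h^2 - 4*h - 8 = (h + 2)*(h^2 - 4) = (h - 2)*(h + 2)*(h + 2)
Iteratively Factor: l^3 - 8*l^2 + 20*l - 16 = (l - 2)*(l^2 - 6*l + 8) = (l - 4)*(l - 2)*(l - 2)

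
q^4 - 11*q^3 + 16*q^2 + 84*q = q*(q - 7)*(q - 6)*(q + 2)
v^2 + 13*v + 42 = (v + 6)*(v + 7)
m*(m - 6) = m^2 - 6*m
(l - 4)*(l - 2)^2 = l^3 - 8*l^2 + 20*l - 16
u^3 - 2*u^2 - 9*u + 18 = (u - 3)*(u - 2)*(u + 3)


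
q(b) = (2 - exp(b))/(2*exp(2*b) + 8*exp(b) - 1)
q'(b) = (2 - exp(b))*(-4*exp(2*b) - 8*exp(b))/(2*exp(2*b) + 8*exp(b) - 1)^2 - exp(b)/(2*exp(2*b) + 8*exp(b) - 1)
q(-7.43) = -2.01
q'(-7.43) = -0.01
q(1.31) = -0.03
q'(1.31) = -0.02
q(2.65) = -0.02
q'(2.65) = 0.01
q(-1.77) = 4.35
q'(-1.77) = -15.69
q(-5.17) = -2.09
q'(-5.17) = -0.09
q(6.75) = -0.00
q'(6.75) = 0.00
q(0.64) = 0.00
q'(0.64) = -0.10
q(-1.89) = 7.27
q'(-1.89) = -37.78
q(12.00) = 0.00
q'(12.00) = 0.00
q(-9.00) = -2.00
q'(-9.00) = 0.00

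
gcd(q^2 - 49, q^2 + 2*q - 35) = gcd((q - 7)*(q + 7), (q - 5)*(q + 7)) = q + 7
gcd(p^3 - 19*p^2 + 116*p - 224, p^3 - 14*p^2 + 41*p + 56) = p^2 - 15*p + 56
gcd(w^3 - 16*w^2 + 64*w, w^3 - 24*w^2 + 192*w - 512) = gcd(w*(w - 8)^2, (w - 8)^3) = w^2 - 16*w + 64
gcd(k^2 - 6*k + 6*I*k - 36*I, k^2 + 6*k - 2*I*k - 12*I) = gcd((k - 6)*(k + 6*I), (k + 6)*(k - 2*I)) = 1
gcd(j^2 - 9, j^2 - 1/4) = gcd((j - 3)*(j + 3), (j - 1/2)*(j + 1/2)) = 1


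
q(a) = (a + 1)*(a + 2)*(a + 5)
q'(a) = (a + 1)*(a + 2) + (a + 1)*(a + 5) + (a + 2)*(a + 5) = 3*a^2 + 16*a + 17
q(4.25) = 303.52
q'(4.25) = 139.19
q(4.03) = 273.89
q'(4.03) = 130.20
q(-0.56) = 2.81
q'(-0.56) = 8.98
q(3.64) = 226.11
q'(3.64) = 114.99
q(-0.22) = 6.64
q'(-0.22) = 13.63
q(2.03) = 85.84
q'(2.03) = 61.84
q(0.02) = 10.34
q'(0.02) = 17.32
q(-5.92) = -17.74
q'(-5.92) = 27.42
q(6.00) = 616.00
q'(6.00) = 221.00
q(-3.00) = 4.00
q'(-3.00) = -4.00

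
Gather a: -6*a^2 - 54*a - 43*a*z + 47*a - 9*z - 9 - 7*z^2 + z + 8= -6*a^2 + a*(-43*z - 7) - 7*z^2 - 8*z - 1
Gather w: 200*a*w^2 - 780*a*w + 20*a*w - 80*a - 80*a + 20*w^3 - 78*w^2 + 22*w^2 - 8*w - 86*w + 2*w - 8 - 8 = -160*a + 20*w^3 + w^2*(200*a - 56) + w*(-760*a - 92) - 16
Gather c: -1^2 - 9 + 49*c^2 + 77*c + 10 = 49*c^2 + 77*c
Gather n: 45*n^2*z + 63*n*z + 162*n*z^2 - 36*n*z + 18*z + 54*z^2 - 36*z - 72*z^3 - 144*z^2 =45*n^2*z + n*(162*z^2 + 27*z) - 72*z^3 - 90*z^2 - 18*z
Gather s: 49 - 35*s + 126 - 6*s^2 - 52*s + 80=-6*s^2 - 87*s + 255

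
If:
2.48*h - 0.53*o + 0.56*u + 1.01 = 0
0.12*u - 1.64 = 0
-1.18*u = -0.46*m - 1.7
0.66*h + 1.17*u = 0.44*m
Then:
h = -3.32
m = 31.36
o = 0.82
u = 13.67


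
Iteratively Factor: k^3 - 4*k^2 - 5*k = (k + 1)*(k^2 - 5*k) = (k - 5)*(k + 1)*(k)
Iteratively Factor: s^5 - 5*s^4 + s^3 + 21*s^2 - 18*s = (s - 3)*(s^4 - 2*s^3 - 5*s^2 + 6*s) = (s - 3)*(s - 1)*(s^3 - s^2 - 6*s) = (s - 3)*(s - 1)*(s + 2)*(s^2 - 3*s) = (s - 3)^2*(s - 1)*(s + 2)*(s)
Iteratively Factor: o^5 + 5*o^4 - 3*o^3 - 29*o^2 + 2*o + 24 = (o - 2)*(o^4 + 7*o^3 + 11*o^2 - 7*o - 12) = (o - 2)*(o + 4)*(o^3 + 3*o^2 - o - 3) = (o - 2)*(o + 3)*(o + 4)*(o^2 - 1) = (o - 2)*(o - 1)*(o + 3)*(o + 4)*(o + 1)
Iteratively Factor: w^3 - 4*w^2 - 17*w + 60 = (w - 3)*(w^2 - w - 20) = (w - 5)*(w - 3)*(w + 4)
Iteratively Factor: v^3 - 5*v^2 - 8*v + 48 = (v - 4)*(v^2 - v - 12) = (v - 4)*(v + 3)*(v - 4)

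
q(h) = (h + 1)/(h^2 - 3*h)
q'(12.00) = -0.01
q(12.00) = 0.12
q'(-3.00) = 0.00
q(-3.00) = -0.11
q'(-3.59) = -0.00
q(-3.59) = -0.11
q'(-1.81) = 0.04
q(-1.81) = -0.09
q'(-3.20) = -0.00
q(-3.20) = -0.11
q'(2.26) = -2.37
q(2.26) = -1.95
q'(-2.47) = 0.01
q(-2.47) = -0.11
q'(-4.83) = -0.01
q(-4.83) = -0.10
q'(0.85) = 0.17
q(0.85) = -1.01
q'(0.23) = 6.13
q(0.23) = -1.93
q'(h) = (3 - 2*h)*(h + 1)/(h^2 - 3*h)^2 + 1/(h^2 - 3*h) = (-h^2 - 2*h + 3)/(h^2*(h^2 - 6*h + 9))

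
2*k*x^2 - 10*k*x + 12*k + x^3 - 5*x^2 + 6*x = (2*k + x)*(x - 3)*(x - 2)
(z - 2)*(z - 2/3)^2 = z^3 - 10*z^2/3 + 28*z/9 - 8/9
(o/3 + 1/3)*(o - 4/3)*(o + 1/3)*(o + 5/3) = o^4/3 + 5*o^3/9 - 13*o^2/27 - 77*o/81 - 20/81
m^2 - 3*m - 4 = (m - 4)*(m + 1)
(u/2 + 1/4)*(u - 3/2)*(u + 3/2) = u^3/2 + u^2/4 - 9*u/8 - 9/16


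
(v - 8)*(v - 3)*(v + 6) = v^3 - 5*v^2 - 42*v + 144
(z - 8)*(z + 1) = z^2 - 7*z - 8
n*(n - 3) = n^2 - 3*n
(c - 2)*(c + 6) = c^2 + 4*c - 12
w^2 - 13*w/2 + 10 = (w - 4)*(w - 5/2)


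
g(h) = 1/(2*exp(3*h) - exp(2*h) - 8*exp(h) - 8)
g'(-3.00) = 0.01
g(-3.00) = -0.12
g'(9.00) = 0.00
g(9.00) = 0.00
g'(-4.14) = 0.00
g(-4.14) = -0.12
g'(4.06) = -0.00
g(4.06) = 0.00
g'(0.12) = 0.01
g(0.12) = -0.06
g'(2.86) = -0.00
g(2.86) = 0.00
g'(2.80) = -0.00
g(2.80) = 0.00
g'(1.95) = -0.01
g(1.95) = 0.00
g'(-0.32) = 0.02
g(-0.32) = -0.07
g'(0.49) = -0.03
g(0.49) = -0.07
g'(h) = (-6*exp(3*h) + 2*exp(2*h) + 8*exp(h))/(2*exp(3*h) - exp(2*h) - 8*exp(h) - 8)^2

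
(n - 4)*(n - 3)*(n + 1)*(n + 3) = n^4 - 3*n^3 - 13*n^2 + 27*n + 36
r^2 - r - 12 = (r - 4)*(r + 3)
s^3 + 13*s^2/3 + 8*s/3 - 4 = (s - 2/3)*(s + 2)*(s + 3)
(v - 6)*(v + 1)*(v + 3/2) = v^3 - 7*v^2/2 - 27*v/2 - 9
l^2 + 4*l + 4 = (l + 2)^2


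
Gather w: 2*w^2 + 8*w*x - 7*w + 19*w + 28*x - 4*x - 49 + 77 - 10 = 2*w^2 + w*(8*x + 12) + 24*x + 18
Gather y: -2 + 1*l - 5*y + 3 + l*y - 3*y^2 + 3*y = l - 3*y^2 + y*(l - 2) + 1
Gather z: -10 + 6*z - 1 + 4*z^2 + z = 4*z^2 + 7*z - 11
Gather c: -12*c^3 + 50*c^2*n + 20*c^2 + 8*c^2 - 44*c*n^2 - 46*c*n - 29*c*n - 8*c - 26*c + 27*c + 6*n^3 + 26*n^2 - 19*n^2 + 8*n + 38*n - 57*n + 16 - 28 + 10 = -12*c^3 + c^2*(50*n + 28) + c*(-44*n^2 - 75*n - 7) + 6*n^3 + 7*n^2 - 11*n - 2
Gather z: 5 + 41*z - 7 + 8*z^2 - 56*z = 8*z^2 - 15*z - 2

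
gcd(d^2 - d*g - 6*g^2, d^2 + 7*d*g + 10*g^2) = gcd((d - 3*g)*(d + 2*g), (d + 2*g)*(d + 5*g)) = d + 2*g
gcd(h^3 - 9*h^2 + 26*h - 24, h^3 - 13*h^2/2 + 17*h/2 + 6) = h^2 - 7*h + 12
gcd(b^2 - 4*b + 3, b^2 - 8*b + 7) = b - 1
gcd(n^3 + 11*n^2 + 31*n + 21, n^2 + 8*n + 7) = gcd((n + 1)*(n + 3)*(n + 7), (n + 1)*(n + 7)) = n^2 + 8*n + 7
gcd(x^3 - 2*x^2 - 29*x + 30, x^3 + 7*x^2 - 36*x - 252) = x - 6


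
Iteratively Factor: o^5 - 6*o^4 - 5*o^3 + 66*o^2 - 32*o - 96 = (o + 1)*(o^4 - 7*o^3 + 2*o^2 + 64*o - 96) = (o + 1)*(o + 3)*(o^3 - 10*o^2 + 32*o - 32) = (o - 4)*(o + 1)*(o + 3)*(o^2 - 6*o + 8) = (o - 4)^2*(o + 1)*(o + 3)*(o - 2)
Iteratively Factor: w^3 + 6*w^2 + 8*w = (w + 4)*(w^2 + 2*w) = w*(w + 4)*(w + 2)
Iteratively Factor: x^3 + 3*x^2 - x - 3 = (x + 3)*(x^2 - 1) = (x - 1)*(x + 3)*(x + 1)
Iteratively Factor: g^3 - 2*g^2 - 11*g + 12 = (g + 3)*(g^2 - 5*g + 4) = (g - 1)*(g + 3)*(g - 4)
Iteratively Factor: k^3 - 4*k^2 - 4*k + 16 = (k + 2)*(k^2 - 6*k + 8) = (k - 4)*(k + 2)*(k - 2)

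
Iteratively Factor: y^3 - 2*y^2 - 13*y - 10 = (y + 1)*(y^2 - 3*y - 10) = (y - 5)*(y + 1)*(y + 2)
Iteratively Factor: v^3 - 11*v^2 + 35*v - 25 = (v - 5)*(v^2 - 6*v + 5) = (v - 5)*(v - 1)*(v - 5)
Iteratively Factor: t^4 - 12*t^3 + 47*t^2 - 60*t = (t - 3)*(t^3 - 9*t^2 + 20*t) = (t - 4)*(t - 3)*(t^2 - 5*t) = t*(t - 4)*(t - 3)*(t - 5)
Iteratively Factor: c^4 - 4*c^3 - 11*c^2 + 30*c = (c - 5)*(c^3 + c^2 - 6*c) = (c - 5)*(c + 3)*(c^2 - 2*c) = c*(c - 5)*(c + 3)*(c - 2)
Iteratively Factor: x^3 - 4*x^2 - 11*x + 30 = (x + 3)*(x^2 - 7*x + 10) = (x - 5)*(x + 3)*(x - 2)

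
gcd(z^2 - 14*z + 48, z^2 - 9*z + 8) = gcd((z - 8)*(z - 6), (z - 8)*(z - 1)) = z - 8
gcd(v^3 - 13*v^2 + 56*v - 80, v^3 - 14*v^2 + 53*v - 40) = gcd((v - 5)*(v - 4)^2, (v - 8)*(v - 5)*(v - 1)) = v - 5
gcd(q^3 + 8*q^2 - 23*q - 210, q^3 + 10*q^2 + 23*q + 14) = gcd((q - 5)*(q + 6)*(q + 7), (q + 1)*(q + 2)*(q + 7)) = q + 7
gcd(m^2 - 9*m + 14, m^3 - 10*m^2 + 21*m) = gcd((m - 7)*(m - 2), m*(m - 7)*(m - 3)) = m - 7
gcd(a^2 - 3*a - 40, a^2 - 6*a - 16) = a - 8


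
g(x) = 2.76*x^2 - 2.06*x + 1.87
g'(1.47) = 6.05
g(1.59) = 5.57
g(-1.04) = 7.00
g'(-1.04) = -7.80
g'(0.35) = -0.13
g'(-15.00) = -84.86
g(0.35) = 1.49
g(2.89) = 18.97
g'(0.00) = -2.06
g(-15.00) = 653.77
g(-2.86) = 30.34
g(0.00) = 1.87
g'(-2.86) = -17.85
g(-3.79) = 49.32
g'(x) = 5.52*x - 2.06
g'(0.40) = 0.15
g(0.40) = 1.49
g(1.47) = 4.81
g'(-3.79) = -22.98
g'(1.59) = 6.72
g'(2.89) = 13.89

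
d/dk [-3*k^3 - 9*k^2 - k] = -9*k^2 - 18*k - 1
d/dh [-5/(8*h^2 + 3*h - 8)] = 5*(16*h + 3)/(8*h^2 + 3*h - 8)^2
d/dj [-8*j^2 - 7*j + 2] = -16*j - 7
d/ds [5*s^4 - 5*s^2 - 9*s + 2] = 20*s^3 - 10*s - 9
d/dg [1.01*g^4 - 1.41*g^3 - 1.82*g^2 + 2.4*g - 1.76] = 4.04*g^3 - 4.23*g^2 - 3.64*g + 2.4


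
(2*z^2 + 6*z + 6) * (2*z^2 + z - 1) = 4*z^4 + 14*z^3 + 16*z^2 - 6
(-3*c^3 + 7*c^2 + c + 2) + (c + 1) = -3*c^3 + 7*c^2 + 2*c + 3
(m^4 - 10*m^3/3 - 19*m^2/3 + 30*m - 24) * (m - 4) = m^5 - 22*m^4/3 + 7*m^3 + 166*m^2/3 - 144*m + 96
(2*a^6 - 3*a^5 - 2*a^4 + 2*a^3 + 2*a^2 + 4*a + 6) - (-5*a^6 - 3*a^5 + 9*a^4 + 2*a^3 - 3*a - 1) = 7*a^6 - 11*a^4 + 2*a^2 + 7*a + 7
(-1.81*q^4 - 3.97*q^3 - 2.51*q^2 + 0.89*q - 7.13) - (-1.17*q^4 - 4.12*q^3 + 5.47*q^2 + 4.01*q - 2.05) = -0.64*q^4 + 0.15*q^3 - 7.98*q^2 - 3.12*q - 5.08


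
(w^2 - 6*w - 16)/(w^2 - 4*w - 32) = (w + 2)/(w + 4)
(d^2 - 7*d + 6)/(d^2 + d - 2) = (d - 6)/(d + 2)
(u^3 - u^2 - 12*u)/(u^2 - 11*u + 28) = u*(u + 3)/(u - 7)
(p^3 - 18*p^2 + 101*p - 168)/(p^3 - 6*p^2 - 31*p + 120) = (p - 7)/(p + 5)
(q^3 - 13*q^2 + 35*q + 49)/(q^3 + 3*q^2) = (q^3 - 13*q^2 + 35*q + 49)/(q^2*(q + 3))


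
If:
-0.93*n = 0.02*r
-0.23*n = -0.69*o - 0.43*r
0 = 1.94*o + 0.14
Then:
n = -0.00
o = -0.07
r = 0.11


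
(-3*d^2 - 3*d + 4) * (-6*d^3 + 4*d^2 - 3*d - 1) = 18*d^5 + 6*d^4 - 27*d^3 + 28*d^2 - 9*d - 4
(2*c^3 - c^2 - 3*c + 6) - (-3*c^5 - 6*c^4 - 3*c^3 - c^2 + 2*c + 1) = 3*c^5 + 6*c^4 + 5*c^3 - 5*c + 5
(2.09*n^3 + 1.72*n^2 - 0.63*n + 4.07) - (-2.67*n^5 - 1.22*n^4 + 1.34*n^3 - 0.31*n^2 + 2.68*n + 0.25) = 2.67*n^5 + 1.22*n^4 + 0.75*n^3 + 2.03*n^2 - 3.31*n + 3.82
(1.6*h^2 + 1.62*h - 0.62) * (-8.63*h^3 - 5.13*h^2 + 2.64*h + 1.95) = -13.808*h^5 - 22.1886*h^4 + 1.264*h^3 + 10.5774*h^2 + 1.5222*h - 1.209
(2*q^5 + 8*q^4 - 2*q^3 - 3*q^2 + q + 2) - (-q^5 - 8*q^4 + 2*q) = 3*q^5 + 16*q^4 - 2*q^3 - 3*q^2 - q + 2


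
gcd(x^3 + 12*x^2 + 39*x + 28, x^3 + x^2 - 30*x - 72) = x + 4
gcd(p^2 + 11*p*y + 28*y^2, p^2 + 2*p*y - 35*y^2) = p + 7*y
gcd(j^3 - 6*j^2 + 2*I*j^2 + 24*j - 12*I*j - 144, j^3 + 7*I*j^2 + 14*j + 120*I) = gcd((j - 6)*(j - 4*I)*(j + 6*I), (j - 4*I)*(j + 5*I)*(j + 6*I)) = j^2 + 2*I*j + 24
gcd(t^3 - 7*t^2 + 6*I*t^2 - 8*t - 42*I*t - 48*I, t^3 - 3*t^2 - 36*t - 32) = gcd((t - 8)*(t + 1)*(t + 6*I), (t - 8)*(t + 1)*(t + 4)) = t^2 - 7*t - 8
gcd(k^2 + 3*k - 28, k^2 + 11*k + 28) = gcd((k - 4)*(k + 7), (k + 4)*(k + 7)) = k + 7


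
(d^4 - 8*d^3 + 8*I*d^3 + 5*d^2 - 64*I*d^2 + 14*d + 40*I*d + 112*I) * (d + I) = d^5 - 8*d^4 + 9*I*d^4 - 3*d^3 - 72*I*d^3 + 78*d^2 + 45*I*d^2 - 40*d + 126*I*d - 112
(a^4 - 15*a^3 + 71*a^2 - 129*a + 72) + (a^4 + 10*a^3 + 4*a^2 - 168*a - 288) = 2*a^4 - 5*a^3 + 75*a^2 - 297*a - 216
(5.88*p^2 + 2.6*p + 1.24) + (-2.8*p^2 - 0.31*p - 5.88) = 3.08*p^2 + 2.29*p - 4.64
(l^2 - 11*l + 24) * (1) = l^2 - 11*l + 24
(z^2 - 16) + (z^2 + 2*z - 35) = 2*z^2 + 2*z - 51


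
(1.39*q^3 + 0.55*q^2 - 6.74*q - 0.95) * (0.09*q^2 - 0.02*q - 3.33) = 0.1251*q^5 + 0.0217*q^4 - 5.2463*q^3 - 1.7822*q^2 + 22.4632*q + 3.1635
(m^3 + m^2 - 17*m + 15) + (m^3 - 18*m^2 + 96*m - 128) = 2*m^3 - 17*m^2 + 79*m - 113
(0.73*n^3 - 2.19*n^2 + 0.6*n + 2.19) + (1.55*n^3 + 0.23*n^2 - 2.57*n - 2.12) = 2.28*n^3 - 1.96*n^2 - 1.97*n + 0.0699999999999998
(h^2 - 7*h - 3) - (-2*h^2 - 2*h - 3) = 3*h^2 - 5*h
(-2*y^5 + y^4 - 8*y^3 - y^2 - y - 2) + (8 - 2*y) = -2*y^5 + y^4 - 8*y^3 - y^2 - 3*y + 6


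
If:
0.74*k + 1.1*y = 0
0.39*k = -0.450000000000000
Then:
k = -1.15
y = 0.78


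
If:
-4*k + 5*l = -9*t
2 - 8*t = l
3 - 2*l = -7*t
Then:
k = 199/92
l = 38/23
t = 1/23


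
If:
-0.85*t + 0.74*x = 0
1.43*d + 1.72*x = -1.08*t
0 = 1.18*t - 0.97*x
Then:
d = 0.00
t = 0.00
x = 0.00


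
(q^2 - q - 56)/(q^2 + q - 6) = (q^2 - q - 56)/(q^2 + q - 6)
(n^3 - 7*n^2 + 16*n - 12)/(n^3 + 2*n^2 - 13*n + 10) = (n^2 - 5*n + 6)/(n^2 + 4*n - 5)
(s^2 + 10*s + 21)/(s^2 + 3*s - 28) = (s + 3)/(s - 4)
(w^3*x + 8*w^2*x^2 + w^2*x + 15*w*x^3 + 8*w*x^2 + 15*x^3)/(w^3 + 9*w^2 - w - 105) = x*(w^3 + 8*w^2*x + w^2 + 15*w*x^2 + 8*w*x + 15*x^2)/(w^3 + 9*w^2 - w - 105)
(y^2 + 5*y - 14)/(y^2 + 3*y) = (y^2 + 5*y - 14)/(y*(y + 3))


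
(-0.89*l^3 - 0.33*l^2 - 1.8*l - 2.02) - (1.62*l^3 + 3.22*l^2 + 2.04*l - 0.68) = -2.51*l^3 - 3.55*l^2 - 3.84*l - 1.34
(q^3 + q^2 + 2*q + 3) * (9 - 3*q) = -3*q^4 + 6*q^3 + 3*q^2 + 9*q + 27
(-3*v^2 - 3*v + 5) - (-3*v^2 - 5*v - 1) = 2*v + 6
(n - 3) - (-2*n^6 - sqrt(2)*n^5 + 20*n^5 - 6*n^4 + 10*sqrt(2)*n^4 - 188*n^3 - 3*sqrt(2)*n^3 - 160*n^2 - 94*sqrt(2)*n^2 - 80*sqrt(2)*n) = 2*n^6 - 20*n^5 + sqrt(2)*n^5 - 10*sqrt(2)*n^4 + 6*n^4 + 3*sqrt(2)*n^3 + 188*n^3 + 94*sqrt(2)*n^2 + 160*n^2 + n + 80*sqrt(2)*n - 3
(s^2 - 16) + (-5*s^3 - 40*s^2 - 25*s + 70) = -5*s^3 - 39*s^2 - 25*s + 54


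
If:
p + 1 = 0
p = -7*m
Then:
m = 1/7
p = -1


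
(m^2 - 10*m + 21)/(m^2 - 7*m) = (m - 3)/m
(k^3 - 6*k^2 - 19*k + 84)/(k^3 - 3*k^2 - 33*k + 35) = (k^2 + k - 12)/(k^2 + 4*k - 5)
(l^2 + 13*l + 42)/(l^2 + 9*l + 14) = (l + 6)/(l + 2)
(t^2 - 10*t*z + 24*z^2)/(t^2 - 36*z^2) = (t - 4*z)/(t + 6*z)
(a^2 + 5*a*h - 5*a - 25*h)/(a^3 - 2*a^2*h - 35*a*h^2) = (a - 5)/(a*(a - 7*h))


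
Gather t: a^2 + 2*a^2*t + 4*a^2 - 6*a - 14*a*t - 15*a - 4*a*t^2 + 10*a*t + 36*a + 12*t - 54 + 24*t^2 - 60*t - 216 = 5*a^2 + 15*a + t^2*(24 - 4*a) + t*(2*a^2 - 4*a - 48) - 270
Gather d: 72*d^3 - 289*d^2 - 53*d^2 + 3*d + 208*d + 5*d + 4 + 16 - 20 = 72*d^3 - 342*d^2 + 216*d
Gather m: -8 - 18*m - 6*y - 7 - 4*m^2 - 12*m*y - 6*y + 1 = -4*m^2 + m*(-12*y - 18) - 12*y - 14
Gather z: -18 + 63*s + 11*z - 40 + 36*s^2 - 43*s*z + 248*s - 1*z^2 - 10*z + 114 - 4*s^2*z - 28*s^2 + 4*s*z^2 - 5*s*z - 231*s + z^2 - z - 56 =8*s^2 + 4*s*z^2 + 80*s + z*(-4*s^2 - 48*s)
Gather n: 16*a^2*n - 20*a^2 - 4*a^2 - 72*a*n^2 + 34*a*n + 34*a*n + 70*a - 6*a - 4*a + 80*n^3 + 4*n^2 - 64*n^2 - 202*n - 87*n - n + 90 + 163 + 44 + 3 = -24*a^2 + 60*a + 80*n^3 + n^2*(-72*a - 60) + n*(16*a^2 + 68*a - 290) + 300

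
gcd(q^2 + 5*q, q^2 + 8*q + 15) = q + 5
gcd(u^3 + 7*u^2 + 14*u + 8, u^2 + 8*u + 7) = u + 1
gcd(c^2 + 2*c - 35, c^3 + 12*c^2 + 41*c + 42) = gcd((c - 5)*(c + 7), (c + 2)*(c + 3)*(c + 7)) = c + 7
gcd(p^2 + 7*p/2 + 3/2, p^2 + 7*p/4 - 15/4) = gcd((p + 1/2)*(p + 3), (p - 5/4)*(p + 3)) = p + 3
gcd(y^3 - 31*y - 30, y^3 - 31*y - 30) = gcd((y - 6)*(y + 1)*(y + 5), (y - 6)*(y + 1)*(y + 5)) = y^3 - 31*y - 30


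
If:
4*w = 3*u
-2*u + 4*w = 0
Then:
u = 0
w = 0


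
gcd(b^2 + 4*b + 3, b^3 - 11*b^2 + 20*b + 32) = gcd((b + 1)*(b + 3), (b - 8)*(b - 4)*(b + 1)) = b + 1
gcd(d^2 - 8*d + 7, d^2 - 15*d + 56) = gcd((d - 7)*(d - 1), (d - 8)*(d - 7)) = d - 7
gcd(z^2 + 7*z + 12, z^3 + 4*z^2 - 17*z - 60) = z + 3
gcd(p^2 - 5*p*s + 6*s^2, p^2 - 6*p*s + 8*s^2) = p - 2*s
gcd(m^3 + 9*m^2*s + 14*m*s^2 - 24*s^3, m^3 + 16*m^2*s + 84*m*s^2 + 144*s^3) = m^2 + 10*m*s + 24*s^2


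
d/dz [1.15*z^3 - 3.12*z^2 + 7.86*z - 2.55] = 3.45*z^2 - 6.24*z + 7.86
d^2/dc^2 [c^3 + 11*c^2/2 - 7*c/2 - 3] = 6*c + 11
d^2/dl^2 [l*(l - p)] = 2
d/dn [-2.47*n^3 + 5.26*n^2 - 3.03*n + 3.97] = -7.41*n^2 + 10.52*n - 3.03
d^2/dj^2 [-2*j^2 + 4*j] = -4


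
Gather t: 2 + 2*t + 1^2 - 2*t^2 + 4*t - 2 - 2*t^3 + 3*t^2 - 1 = -2*t^3 + t^2 + 6*t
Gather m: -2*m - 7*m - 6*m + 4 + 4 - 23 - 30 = -15*m - 45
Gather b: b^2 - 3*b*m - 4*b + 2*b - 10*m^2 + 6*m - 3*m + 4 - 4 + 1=b^2 + b*(-3*m - 2) - 10*m^2 + 3*m + 1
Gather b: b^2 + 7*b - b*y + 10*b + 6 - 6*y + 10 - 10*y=b^2 + b*(17 - y) - 16*y + 16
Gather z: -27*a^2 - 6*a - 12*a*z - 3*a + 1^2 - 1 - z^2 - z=-27*a^2 - 9*a - z^2 + z*(-12*a - 1)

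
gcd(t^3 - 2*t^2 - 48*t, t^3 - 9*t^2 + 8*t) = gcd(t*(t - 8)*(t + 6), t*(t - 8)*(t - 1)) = t^2 - 8*t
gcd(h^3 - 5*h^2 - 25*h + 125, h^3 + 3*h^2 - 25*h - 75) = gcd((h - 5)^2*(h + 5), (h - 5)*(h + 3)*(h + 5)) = h^2 - 25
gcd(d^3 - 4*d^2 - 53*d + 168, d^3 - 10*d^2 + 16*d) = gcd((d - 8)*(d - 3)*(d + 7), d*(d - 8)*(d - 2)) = d - 8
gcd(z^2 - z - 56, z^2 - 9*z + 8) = z - 8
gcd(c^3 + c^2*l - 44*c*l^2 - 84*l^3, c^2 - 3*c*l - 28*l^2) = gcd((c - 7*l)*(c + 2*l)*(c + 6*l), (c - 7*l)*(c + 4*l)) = c - 7*l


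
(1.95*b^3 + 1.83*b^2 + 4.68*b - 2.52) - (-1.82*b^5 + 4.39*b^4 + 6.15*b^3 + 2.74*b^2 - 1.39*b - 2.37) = 1.82*b^5 - 4.39*b^4 - 4.2*b^3 - 0.91*b^2 + 6.07*b - 0.15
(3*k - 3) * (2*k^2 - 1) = 6*k^3 - 6*k^2 - 3*k + 3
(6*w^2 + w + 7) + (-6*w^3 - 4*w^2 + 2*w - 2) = -6*w^3 + 2*w^2 + 3*w + 5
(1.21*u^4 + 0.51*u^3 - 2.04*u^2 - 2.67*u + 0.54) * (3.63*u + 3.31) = 4.3923*u^5 + 5.8564*u^4 - 5.7171*u^3 - 16.4445*u^2 - 6.8775*u + 1.7874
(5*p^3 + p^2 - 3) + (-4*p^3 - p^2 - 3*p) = p^3 - 3*p - 3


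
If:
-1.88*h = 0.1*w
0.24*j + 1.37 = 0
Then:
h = -0.0531914893617021*w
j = -5.71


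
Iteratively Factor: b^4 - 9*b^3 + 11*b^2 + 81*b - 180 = (b - 3)*(b^3 - 6*b^2 - 7*b + 60) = (b - 4)*(b - 3)*(b^2 - 2*b - 15) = (b - 4)*(b - 3)*(b + 3)*(b - 5)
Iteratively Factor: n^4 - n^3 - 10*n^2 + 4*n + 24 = (n - 3)*(n^3 + 2*n^2 - 4*n - 8) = (n - 3)*(n - 2)*(n^2 + 4*n + 4) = (n - 3)*(n - 2)*(n + 2)*(n + 2)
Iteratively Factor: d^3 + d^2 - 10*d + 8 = (d - 1)*(d^2 + 2*d - 8) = (d - 2)*(d - 1)*(d + 4)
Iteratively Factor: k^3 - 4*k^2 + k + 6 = (k - 3)*(k^2 - k - 2) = (k - 3)*(k - 2)*(k + 1)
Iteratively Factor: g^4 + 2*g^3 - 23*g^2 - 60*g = (g + 4)*(g^3 - 2*g^2 - 15*g) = (g - 5)*(g + 4)*(g^2 + 3*g) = (g - 5)*(g + 3)*(g + 4)*(g)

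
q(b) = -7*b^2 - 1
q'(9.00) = -126.00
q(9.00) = -568.00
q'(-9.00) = 126.00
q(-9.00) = -568.00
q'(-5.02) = 70.28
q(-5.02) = -177.40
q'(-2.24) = 31.36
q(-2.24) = -36.12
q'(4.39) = -61.46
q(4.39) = -135.90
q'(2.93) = -41.02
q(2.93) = -61.09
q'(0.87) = -12.18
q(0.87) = -6.30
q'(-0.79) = 11.06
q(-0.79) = -5.37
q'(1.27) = -17.78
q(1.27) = -12.29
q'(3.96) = -55.44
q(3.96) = -110.77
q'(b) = -14*b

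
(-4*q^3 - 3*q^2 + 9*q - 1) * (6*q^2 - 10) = -24*q^5 - 18*q^4 + 94*q^3 + 24*q^2 - 90*q + 10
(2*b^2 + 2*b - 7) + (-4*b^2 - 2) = -2*b^2 + 2*b - 9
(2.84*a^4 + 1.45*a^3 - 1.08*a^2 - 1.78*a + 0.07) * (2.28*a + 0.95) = 6.4752*a^5 + 6.004*a^4 - 1.0849*a^3 - 5.0844*a^2 - 1.5314*a + 0.0665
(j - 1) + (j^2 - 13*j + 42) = j^2 - 12*j + 41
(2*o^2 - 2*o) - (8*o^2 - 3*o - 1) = -6*o^2 + o + 1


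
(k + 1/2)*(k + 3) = k^2 + 7*k/2 + 3/2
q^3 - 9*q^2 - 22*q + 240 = (q - 8)*(q - 6)*(q + 5)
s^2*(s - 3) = s^3 - 3*s^2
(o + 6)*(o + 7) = o^2 + 13*o + 42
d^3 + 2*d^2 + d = d*(d + 1)^2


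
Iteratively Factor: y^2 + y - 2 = (y - 1)*(y + 2)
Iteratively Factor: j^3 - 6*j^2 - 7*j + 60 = (j + 3)*(j^2 - 9*j + 20) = (j - 4)*(j + 3)*(j - 5)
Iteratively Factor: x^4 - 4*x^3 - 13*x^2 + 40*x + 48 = (x + 1)*(x^3 - 5*x^2 - 8*x + 48) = (x + 1)*(x + 3)*(x^2 - 8*x + 16) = (x - 4)*(x + 1)*(x + 3)*(x - 4)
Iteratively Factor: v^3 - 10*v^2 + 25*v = (v)*(v^2 - 10*v + 25) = v*(v - 5)*(v - 5)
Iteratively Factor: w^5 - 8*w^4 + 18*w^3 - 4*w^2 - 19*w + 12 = (w - 4)*(w^4 - 4*w^3 + 2*w^2 + 4*w - 3) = (w - 4)*(w - 1)*(w^3 - 3*w^2 - w + 3) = (w - 4)*(w - 3)*(w - 1)*(w^2 - 1) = (w - 4)*(w - 3)*(w - 1)^2*(w + 1)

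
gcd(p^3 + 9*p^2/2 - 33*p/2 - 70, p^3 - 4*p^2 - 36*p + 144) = p - 4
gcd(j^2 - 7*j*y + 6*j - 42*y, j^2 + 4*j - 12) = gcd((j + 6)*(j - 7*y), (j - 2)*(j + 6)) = j + 6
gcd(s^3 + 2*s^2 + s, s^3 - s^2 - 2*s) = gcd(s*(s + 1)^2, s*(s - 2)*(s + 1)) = s^2 + s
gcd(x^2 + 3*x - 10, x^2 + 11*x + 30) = x + 5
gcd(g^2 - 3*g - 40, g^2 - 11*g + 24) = g - 8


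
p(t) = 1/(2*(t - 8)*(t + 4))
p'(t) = -1/(2*(t - 8)*(t + 4)^2) - 1/(2*(t - 8)^2*(t + 4))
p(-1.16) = -0.02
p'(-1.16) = 0.00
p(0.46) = -0.01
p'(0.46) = 0.00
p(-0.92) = -0.02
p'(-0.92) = 0.00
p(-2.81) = -0.04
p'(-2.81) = 0.03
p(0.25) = -0.02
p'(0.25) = 0.00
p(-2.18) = -0.03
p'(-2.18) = 0.01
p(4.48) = -0.02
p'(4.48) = -0.00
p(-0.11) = -0.02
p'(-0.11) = 0.00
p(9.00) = 0.04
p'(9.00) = -0.04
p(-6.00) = 0.02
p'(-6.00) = 0.01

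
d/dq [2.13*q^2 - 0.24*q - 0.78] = 4.26*q - 0.24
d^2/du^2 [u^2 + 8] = 2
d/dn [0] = 0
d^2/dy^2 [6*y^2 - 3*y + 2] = 12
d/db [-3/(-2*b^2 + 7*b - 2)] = 3*(7 - 4*b)/(2*b^2 - 7*b + 2)^2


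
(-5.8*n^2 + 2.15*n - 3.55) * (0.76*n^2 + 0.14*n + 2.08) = -4.408*n^4 + 0.822*n^3 - 14.461*n^2 + 3.975*n - 7.384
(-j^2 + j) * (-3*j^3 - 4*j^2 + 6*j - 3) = 3*j^5 + j^4 - 10*j^3 + 9*j^2 - 3*j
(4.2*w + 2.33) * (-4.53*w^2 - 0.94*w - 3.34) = -19.026*w^3 - 14.5029*w^2 - 16.2182*w - 7.7822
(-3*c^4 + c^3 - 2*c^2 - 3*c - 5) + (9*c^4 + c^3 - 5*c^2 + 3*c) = 6*c^4 + 2*c^3 - 7*c^2 - 5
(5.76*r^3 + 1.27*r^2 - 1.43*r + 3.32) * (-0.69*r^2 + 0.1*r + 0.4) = -3.9744*r^5 - 0.3003*r^4 + 3.4177*r^3 - 1.9258*r^2 - 0.24*r + 1.328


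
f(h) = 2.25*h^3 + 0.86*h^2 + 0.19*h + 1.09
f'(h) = 6.75*h^2 + 1.72*h + 0.19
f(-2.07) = -15.58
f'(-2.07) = 25.55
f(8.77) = 1586.59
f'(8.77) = 534.44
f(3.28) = 90.36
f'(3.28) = 78.45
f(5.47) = 396.11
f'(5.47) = 211.56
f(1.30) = 7.73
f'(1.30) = 13.83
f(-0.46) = 0.97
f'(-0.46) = 0.83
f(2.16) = 28.19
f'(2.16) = 35.40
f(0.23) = 1.21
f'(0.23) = 0.94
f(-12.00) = -3765.35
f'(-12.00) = 951.55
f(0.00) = 1.09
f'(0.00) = 0.19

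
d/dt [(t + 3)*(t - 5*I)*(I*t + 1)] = 3*I*t^2 + 6*t*(2 + I) + 18 - 5*I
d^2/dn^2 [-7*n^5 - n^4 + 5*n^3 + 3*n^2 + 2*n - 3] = -140*n^3 - 12*n^2 + 30*n + 6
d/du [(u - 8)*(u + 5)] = 2*u - 3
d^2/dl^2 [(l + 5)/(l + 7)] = -4/(l + 7)^3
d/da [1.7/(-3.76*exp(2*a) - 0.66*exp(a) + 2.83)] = (12.784*exp(a) + 1.122)*exp(a)/(3.76*exp(2*a) + 0.66*exp(a) - 2.83)^2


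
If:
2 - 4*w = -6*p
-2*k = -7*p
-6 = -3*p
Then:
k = 7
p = 2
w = 7/2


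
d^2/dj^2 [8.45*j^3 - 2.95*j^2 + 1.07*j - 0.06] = 50.7*j - 5.9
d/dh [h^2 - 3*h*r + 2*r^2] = 2*h - 3*r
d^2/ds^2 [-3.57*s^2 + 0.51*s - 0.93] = -7.14000000000000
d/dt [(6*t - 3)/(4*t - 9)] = -42/(4*t - 9)^2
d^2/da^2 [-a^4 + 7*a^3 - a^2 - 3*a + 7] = -12*a^2 + 42*a - 2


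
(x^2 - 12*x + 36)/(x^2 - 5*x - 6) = (x - 6)/(x + 1)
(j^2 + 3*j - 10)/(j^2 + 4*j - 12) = (j + 5)/(j + 6)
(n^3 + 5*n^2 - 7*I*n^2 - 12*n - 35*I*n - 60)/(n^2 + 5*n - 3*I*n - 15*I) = n - 4*I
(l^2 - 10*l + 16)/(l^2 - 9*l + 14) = (l - 8)/(l - 7)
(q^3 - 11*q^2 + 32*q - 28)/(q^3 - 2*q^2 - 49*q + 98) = (q - 2)/(q + 7)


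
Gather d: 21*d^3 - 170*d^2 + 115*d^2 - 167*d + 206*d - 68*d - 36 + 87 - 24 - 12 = 21*d^3 - 55*d^2 - 29*d + 15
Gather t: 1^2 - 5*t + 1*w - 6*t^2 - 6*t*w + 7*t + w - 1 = -6*t^2 + t*(2 - 6*w) + 2*w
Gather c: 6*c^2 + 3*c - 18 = 6*c^2 + 3*c - 18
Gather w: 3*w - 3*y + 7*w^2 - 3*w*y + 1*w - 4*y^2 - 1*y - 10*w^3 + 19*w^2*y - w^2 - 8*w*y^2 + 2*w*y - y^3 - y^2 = -10*w^3 + w^2*(19*y + 6) + w*(-8*y^2 - y + 4) - y^3 - 5*y^2 - 4*y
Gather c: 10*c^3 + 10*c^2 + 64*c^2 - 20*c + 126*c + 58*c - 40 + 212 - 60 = 10*c^3 + 74*c^2 + 164*c + 112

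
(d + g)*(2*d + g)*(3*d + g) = 6*d^3 + 11*d^2*g + 6*d*g^2 + g^3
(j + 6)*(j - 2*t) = j^2 - 2*j*t + 6*j - 12*t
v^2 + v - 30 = (v - 5)*(v + 6)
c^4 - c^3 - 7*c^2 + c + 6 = (c - 3)*(c - 1)*(c + 1)*(c + 2)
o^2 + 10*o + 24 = (o + 4)*(o + 6)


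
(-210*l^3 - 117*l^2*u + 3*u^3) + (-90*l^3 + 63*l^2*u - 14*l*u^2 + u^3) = -300*l^3 - 54*l^2*u - 14*l*u^2 + 4*u^3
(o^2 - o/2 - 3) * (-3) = -3*o^2 + 3*o/2 + 9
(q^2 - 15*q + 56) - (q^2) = 56 - 15*q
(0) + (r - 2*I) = r - 2*I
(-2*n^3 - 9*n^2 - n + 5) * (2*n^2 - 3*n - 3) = -4*n^5 - 12*n^4 + 31*n^3 + 40*n^2 - 12*n - 15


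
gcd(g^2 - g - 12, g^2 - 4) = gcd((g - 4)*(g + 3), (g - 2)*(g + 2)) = 1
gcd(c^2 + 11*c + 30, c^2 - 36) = c + 6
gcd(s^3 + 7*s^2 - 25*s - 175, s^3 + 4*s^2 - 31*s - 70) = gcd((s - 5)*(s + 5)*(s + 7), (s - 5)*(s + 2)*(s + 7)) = s^2 + 2*s - 35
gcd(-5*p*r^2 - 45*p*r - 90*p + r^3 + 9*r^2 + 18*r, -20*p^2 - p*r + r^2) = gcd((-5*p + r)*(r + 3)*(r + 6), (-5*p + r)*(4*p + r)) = 5*p - r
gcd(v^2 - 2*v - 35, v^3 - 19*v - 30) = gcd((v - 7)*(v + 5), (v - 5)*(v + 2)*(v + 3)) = 1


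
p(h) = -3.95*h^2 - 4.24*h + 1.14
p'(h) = -7.9*h - 4.24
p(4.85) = -112.34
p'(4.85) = -42.56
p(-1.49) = -1.31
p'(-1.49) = 7.53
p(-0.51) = 2.28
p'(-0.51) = -0.21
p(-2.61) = -14.70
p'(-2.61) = 16.38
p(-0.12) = 1.59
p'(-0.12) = -3.29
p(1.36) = -11.93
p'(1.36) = -14.98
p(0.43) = -1.41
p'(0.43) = -7.64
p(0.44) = -1.49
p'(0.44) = -7.72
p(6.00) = -166.50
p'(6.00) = -51.64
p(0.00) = 1.14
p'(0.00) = -4.24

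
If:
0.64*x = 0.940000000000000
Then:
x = 1.47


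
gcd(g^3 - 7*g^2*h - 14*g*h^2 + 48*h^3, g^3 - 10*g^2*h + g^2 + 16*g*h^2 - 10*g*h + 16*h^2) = g^2 - 10*g*h + 16*h^2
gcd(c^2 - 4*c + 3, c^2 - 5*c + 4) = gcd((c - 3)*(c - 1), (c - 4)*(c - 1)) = c - 1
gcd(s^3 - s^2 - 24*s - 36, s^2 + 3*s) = s + 3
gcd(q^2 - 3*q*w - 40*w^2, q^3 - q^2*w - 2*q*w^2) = 1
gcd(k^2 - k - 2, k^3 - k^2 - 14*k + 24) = k - 2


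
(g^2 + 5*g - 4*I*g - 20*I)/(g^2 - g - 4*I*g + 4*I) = (g + 5)/(g - 1)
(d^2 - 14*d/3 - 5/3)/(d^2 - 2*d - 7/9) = 3*(d - 5)/(3*d - 7)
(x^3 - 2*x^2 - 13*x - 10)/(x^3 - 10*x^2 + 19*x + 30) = (x + 2)/(x - 6)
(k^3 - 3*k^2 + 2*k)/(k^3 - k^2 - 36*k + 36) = k*(k - 2)/(k^2 - 36)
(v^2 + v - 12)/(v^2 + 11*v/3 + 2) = 3*(v^2 + v - 12)/(3*v^2 + 11*v + 6)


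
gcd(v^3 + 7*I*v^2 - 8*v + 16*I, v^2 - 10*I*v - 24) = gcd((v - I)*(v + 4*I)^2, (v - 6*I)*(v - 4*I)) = 1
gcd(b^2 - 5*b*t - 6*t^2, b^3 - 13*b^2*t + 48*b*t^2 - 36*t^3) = -b + 6*t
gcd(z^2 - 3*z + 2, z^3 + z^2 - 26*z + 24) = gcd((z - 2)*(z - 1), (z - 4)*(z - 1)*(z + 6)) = z - 1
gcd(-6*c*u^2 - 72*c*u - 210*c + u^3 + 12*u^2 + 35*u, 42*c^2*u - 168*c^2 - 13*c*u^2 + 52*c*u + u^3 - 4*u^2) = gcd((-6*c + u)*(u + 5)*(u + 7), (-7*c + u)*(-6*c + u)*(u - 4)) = -6*c + u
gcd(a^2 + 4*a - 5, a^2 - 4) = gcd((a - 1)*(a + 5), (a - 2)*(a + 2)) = 1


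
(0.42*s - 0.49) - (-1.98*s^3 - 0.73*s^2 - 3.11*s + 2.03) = 1.98*s^3 + 0.73*s^2 + 3.53*s - 2.52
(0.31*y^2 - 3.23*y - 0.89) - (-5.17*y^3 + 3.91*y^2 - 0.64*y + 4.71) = 5.17*y^3 - 3.6*y^2 - 2.59*y - 5.6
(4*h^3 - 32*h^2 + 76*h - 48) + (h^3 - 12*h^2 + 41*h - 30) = 5*h^3 - 44*h^2 + 117*h - 78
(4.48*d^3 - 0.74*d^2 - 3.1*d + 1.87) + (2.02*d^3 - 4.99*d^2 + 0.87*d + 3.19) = 6.5*d^3 - 5.73*d^2 - 2.23*d + 5.06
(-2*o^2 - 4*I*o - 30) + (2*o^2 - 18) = -4*I*o - 48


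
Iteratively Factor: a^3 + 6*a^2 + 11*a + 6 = (a + 3)*(a^2 + 3*a + 2) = (a + 1)*(a + 3)*(a + 2)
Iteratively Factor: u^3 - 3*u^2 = (u - 3)*(u^2) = u*(u - 3)*(u)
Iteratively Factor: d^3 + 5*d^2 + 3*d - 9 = (d - 1)*(d^2 + 6*d + 9) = (d - 1)*(d + 3)*(d + 3)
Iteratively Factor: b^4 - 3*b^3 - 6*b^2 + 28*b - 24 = (b - 2)*(b^3 - b^2 - 8*b + 12) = (b - 2)*(b + 3)*(b^2 - 4*b + 4) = (b - 2)^2*(b + 3)*(b - 2)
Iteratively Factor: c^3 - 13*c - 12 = (c + 1)*(c^2 - c - 12) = (c - 4)*(c + 1)*(c + 3)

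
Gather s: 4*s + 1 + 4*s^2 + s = 4*s^2 + 5*s + 1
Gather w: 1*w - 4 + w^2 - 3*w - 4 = w^2 - 2*w - 8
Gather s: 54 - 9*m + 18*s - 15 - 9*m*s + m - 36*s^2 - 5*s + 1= -8*m - 36*s^2 + s*(13 - 9*m) + 40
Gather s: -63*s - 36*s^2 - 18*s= -36*s^2 - 81*s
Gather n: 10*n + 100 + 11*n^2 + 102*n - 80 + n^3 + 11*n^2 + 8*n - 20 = n^3 + 22*n^2 + 120*n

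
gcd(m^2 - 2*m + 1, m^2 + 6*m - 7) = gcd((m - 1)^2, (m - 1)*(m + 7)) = m - 1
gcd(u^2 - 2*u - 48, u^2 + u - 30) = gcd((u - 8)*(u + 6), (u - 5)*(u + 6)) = u + 6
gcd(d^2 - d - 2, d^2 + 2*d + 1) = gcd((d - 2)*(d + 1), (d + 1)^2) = d + 1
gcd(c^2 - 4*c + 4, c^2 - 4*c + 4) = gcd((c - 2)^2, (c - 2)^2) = c^2 - 4*c + 4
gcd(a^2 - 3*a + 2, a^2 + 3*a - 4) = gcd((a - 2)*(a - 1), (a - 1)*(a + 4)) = a - 1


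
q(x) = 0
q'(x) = 0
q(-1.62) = 0.00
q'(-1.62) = 0.00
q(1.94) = 0.00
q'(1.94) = 0.00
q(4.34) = 0.00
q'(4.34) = 0.00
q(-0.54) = 0.00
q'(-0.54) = 0.00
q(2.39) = 0.00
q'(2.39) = 0.00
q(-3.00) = 0.00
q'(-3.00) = 0.00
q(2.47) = 0.00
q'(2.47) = 0.00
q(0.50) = 0.00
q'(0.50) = 0.00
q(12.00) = 0.00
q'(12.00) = 0.00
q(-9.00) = 0.00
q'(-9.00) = 0.00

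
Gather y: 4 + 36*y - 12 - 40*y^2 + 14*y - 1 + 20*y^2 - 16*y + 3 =-20*y^2 + 34*y - 6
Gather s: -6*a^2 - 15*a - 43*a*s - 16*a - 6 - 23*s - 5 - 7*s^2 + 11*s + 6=-6*a^2 - 31*a - 7*s^2 + s*(-43*a - 12) - 5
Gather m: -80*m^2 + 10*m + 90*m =-80*m^2 + 100*m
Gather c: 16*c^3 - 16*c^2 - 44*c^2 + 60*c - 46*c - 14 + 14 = 16*c^3 - 60*c^2 + 14*c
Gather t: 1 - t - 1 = -t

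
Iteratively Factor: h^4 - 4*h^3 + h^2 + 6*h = (h)*(h^3 - 4*h^2 + h + 6) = h*(h - 3)*(h^2 - h - 2) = h*(h - 3)*(h + 1)*(h - 2)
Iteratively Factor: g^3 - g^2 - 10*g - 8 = (g + 1)*(g^2 - 2*g - 8) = (g + 1)*(g + 2)*(g - 4)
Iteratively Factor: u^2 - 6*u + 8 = (u - 2)*(u - 4)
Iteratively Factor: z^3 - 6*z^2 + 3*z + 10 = (z - 5)*(z^2 - z - 2) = (z - 5)*(z - 2)*(z + 1)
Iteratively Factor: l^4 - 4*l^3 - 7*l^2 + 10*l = (l - 1)*(l^3 - 3*l^2 - 10*l) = l*(l - 1)*(l^2 - 3*l - 10) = l*(l - 5)*(l - 1)*(l + 2)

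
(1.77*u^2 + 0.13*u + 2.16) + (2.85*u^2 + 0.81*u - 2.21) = 4.62*u^2 + 0.94*u - 0.0499999999999998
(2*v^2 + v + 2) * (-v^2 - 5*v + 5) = -2*v^4 - 11*v^3 + 3*v^2 - 5*v + 10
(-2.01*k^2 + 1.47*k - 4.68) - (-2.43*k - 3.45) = -2.01*k^2 + 3.9*k - 1.23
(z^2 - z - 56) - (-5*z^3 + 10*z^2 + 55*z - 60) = 5*z^3 - 9*z^2 - 56*z + 4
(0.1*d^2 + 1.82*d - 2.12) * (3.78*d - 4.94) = 0.378*d^3 + 6.3856*d^2 - 17.0044*d + 10.4728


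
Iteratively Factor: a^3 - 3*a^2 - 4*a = (a)*(a^2 - 3*a - 4) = a*(a + 1)*(a - 4)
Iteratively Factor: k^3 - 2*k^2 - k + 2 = (k + 1)*(k^2 - 3*k + 2) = (k - 2)*(k + 1)*(k - 1)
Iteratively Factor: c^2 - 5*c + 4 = (c - 1)*(c - 4)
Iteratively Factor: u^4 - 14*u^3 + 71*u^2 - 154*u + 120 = (u - 3)*(u^3 - 11*u^2 + 38*u - 40) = (u - 5)*(u - 3)*(u^2 - 6*u + 8) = (u - 5)*(u - 4)*(u - 3)*(u - 2)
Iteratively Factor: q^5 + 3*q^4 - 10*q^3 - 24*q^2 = (q + 4)*(q^4 - q^3 - 6*q^2) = (q + 2)*(q + 4)*(q^3 - 3*q^2) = q*(q + 2)*(q + 4)*(q^2 - 3*q) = q*(q - 3)*(q + 2)*(q + 4)*(q)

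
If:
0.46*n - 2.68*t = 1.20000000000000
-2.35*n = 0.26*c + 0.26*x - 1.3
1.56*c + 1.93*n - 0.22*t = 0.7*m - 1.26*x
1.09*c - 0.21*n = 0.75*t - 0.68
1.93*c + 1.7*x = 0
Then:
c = -0.76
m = 1.46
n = 0.54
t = -0.35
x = 0.87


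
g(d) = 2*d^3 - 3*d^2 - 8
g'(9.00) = 432.00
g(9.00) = 1207.00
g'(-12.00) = 936.00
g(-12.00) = -3896.00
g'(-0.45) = 3.92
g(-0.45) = -8.79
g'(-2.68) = 59.17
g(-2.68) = -68.04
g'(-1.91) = 33.35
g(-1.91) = -32.88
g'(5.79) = 166.40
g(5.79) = 279.64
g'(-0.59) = 5.63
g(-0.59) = -9.46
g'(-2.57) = 55.05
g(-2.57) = -61.76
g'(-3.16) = 78.87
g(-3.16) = -101.07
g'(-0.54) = 4.99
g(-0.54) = -9.19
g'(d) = 6*d^2 - 6*d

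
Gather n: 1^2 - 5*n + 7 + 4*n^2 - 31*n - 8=4*n^2 - 36*n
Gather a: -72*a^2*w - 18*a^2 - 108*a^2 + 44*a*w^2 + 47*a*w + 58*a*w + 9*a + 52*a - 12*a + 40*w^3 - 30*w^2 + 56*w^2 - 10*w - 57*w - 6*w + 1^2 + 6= a^2*(-72*w - 126) + a*(44*w^2 + 105*w + 49) + 40*w^3 + 26*w^2 - 73*w + 7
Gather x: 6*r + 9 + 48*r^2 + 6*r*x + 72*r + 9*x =48*r^2 + 78*r + x*(6*r + 9) + 9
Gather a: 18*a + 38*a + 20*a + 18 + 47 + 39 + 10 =76*a + 114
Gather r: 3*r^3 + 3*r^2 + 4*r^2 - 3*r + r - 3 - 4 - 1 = 3*r^3 + 7*r^2 - 2*r - 8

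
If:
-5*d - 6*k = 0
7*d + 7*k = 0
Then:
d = 0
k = 0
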